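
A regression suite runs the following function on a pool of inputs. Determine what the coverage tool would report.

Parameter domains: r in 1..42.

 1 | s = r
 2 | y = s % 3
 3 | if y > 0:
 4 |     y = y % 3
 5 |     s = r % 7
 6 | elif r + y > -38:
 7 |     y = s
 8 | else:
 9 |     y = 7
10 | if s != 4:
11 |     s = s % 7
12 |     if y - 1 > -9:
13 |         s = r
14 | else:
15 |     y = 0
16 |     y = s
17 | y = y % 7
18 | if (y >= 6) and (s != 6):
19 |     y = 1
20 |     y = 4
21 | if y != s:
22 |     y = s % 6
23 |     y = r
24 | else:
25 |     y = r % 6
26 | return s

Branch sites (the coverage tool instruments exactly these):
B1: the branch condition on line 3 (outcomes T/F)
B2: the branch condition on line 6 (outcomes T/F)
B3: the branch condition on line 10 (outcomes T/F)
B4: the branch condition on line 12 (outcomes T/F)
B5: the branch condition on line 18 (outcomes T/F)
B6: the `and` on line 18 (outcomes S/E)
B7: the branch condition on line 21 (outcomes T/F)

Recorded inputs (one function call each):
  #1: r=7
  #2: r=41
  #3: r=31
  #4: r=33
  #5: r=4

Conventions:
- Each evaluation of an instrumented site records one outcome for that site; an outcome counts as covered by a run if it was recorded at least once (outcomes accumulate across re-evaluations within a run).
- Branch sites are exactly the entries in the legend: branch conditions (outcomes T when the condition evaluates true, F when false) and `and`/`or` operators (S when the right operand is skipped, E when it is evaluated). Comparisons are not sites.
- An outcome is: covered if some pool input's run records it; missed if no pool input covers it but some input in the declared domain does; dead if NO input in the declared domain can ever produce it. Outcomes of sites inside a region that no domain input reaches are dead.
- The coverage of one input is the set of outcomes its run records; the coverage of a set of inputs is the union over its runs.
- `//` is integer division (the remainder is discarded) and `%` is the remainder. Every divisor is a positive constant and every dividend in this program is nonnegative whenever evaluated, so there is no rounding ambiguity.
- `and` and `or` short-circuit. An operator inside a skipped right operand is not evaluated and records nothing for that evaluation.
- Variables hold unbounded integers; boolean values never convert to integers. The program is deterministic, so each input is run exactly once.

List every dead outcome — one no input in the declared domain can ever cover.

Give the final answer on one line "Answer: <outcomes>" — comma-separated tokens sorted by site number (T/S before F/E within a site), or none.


exhaustive pass over the 42-input domain:
  B2=F: unreachable across the whole domain -> dead
  B4=F: unreachable across the whole domain -> dead
  reachable outcomes have witnesses, e.g. B1=T (e.g. r=1), B1=F (e.g. r=3), B2=T (e.g. r=3), B3=T (e.g. r=1)
Answer: B2=F, B4=F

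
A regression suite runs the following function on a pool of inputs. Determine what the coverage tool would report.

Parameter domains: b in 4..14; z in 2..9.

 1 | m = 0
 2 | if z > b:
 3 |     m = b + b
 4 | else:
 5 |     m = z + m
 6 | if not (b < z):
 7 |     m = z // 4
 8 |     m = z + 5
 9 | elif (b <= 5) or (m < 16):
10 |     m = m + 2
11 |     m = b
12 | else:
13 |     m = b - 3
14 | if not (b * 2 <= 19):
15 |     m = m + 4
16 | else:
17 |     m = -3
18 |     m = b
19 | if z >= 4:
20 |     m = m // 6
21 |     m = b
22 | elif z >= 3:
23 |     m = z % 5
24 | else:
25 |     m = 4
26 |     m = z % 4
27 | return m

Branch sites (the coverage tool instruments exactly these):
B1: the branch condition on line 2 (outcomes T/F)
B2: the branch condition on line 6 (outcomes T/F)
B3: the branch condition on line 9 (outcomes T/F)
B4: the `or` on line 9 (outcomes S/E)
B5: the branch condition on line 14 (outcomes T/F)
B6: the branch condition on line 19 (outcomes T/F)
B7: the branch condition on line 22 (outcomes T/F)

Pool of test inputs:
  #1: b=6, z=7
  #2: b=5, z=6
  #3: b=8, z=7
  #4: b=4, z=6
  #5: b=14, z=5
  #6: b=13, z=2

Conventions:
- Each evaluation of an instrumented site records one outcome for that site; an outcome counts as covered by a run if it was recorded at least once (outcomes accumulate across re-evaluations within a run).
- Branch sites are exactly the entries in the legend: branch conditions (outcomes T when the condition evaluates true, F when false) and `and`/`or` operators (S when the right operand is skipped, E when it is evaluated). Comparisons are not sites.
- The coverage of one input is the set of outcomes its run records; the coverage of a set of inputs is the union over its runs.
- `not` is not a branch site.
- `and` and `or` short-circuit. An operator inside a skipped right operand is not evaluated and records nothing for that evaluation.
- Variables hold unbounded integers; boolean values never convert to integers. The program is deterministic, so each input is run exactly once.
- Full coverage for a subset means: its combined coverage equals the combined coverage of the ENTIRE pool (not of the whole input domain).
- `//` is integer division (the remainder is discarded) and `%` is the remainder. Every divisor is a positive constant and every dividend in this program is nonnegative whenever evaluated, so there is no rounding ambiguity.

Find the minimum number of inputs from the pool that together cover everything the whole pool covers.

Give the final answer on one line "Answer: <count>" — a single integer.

input #1, b=6, z=7: events B1->T, B2->F, B4->E, B3->T, B5->F, B6->T; outcomes B1=T, B2=F, B3=T, B4=E, B5=F, B6=T
input #2, b=5, z=6: events B1->T, B2->F, B4->S, B3->T, B5->F, B6->T; outcomes B1=T, B2=F, B3=T, B4=S, B5=F, B6=T
input #3, b=8, z=7: events B1->F, B2->T, B5->F, B6->T; outcomes B1=F, B2=T, B5=F, B6=T
input #4, b=4, z=6: events B1->T, B2->F, B4->S, B3->T, B5->F, B6->T; outcomes B1=T, B2=F, B3=T, B4=S, B5=F, B6=T
input #5, b=14, z=5: events B1->F, B2->T, B5->T, B6->T; outcomes B1=F, B2=T, B5=T, B6=T
input #6, b=13, z=2: events B1->F, B2->T, B5->T, B6->F, B7->F; outcomes B1=F, B2=T, B5=T, B6=F, B7=F
pool-wide coverage (12 outcomes): B1=T, B1=F, B2=T, B2=F, B3=T, B4=S, B4=E, B5=T, B5=F, B6=T, B6=F, B7=F
checked all size-1 subsets: none covers 12 outcomes (max 6/12)
checked all size-2 subsets: none covers 12 outcomes (max 11/12)
at size 3, {1, 2, 6} reaches all 12 outcomes; every lexicographically earlier size-3 subset fails

Answer: 3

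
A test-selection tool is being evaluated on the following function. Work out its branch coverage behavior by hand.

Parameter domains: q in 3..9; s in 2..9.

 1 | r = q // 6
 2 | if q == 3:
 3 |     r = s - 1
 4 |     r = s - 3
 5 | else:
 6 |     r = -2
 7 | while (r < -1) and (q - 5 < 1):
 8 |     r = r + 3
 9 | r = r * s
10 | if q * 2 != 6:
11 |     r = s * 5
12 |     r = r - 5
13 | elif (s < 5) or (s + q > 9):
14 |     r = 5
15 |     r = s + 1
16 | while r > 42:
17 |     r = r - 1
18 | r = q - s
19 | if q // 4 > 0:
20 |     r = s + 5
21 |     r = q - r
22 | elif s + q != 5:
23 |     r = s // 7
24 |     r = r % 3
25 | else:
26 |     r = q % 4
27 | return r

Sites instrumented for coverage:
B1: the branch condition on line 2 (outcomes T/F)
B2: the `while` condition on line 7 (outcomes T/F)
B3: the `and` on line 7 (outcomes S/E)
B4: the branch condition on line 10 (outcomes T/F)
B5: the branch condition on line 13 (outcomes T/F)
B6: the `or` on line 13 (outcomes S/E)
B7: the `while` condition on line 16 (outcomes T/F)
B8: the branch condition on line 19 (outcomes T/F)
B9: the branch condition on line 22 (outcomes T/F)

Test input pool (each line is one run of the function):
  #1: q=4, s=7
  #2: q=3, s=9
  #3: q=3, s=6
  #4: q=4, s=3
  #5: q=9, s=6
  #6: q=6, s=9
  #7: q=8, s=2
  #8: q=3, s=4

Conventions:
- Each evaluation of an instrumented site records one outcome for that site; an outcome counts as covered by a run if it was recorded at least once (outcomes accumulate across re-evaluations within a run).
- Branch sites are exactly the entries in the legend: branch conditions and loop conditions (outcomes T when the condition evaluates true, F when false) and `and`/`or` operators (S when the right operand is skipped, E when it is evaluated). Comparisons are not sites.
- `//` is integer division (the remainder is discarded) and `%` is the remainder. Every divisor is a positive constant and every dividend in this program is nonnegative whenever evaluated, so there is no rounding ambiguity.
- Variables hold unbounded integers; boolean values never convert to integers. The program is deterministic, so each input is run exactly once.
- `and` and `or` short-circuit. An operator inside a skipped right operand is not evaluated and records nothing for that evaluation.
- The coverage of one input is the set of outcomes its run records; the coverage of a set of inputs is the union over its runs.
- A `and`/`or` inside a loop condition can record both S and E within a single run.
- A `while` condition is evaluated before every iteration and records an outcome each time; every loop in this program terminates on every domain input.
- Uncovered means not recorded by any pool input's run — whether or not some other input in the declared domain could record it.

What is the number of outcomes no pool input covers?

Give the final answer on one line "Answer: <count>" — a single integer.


input #1, q=4, s=7: events B1->F, B3->E, B2->T, B3->S, B2->F, B4->T, B7->F, B8->T; outcomes B1=F, B2=T, B2=F, B3=S, B3=E, B4=T, B7=F, B8=T
input #2, q=3, s=9: events B1->T, B3->S, B2->F, B4->F, B6->E, B5->T, B7->F, B8->F, B9->T; outcomes B1=T, B2=F, B3=S, B4=F, B5=T, B6=E, B7=F, B8=F, B9=T
input #3, q=3, s=6: events B1->T, B3->S, B2->F, B4->F, B6->E, B5->F, B7->F, B8->F, B9->T; outcomes B1=T, B2=F, B3=S, B4=F, B5=F, B6=E, B7=F, B8=F, B9=T
input #4, q=4, s=3: events B1->F, B3->E, B2->T, B3->S, B2->F, B4->T, B7->F, B8->T; outcomes B1=F, B2=T, B2=F, B3=S, B3=E, B4=T, B7=F, B8=T
input #5, q=9, s=6: events B1->F, B3->E, B2->F, B4->T, B7->F, B8->T; outcomes B1=F, B2=F, B3=E, B4=T, B7=F, B8=T
input #6, q=6, s=9: events B1->F, B3->E, B2->F, B4->T, B7->F, B8->T; outcomes B1=F, B2=F, B3=E, B4=T, B7=F, B8=T
input #7, q=8, s=2: events B1->F, B3->E, B2->F, B4->T, B7->F, B8->T; outcomes B1=F, B2=F, B3=E, B4=T, B7=F, B8=T
input #8, q=3, s=4: events B1->T, B3->S, B2->F, B4->F, B6->S, B5->T, B7->F, B8->F, B9->T; outcomes B1=T, B2=F, B3=S, B4=F, B5=T, B6=S, B7=F, B8=F, B9=T
union over the pool: B1=T, B1=F, B2=T, B2=F, B3=S, B3=E, B4=T, B4=F, B5=T, B5=F, B6=S, B6=E, B7=F, B8=T, B8=F, B9=T
uncovered (2 of 18): B7=T, B9=F
Answer: 2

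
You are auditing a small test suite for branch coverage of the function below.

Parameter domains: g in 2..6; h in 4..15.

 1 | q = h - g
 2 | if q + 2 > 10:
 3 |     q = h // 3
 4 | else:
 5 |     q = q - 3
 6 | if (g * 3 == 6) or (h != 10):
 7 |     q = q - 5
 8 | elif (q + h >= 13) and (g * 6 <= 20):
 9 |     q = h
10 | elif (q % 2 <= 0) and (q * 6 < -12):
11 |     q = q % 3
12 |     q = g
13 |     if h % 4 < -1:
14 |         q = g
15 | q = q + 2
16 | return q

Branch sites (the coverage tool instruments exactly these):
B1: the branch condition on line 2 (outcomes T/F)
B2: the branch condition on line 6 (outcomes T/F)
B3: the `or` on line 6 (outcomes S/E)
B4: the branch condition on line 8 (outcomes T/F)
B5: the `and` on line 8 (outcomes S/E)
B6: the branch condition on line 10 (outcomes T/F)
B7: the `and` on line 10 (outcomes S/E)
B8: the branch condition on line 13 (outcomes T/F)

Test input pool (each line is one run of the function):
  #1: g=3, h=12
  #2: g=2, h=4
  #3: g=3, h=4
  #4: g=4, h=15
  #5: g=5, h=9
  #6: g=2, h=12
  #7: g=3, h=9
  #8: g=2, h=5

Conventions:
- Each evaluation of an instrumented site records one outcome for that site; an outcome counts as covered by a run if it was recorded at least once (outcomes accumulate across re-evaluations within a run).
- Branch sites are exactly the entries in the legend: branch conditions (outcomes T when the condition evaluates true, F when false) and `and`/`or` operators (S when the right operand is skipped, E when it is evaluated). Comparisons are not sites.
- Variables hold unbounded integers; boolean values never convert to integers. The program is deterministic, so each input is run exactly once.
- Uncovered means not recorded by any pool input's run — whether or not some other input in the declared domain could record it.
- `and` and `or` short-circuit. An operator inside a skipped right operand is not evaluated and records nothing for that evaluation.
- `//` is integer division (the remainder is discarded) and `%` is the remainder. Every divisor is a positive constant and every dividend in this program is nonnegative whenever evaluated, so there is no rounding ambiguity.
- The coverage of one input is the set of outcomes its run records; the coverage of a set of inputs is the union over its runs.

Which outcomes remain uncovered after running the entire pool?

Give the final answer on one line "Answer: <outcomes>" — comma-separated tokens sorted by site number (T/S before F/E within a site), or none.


run #1 (g=3, h=12) runs B1->T, B3->E, B2->T; records B1=T, B2=T, B3=E
run #2 (g=2, h=4) runs B1->F, B3->S, B2->T; records B1=F, B2=T, B3=S
run #3 (g=3, h=4) runs B1->F, B3->E, B2->T; records B1=F, B2=T, B3=E
run #4 (g=4, h=15) runs B1->T, B3->E, B2->T; records B1=T, B2=T, B3=E
run #5 (g=5, h=9) runs B1->F, B3->E, B2->T; records B1=F, B2=T, B3=E
run #6 (g=2, h=12) runs B1->T, B3->S, B2->T; records B1=T, B2=T, B3=S
run #7 (g=3, h=9) runs B1->F, B3->E, B2->T; records B1=F, B2=T, B3=E
run #8 (g=2, h=5) runs B1->F, B3->S, B2->T; records B1=F, B2=T, B3=S
union over the pool: B1=T, B1=F, B2=T, B3=S, B3=E
uncovered (11 of 16): B2=F, B4=T, B4=F, B5=S, B5=E, B6=T, B6=F, B7=S, B7=E, B8=T, B8=F
Answer: B2=F, B4=T, B4=F, B5=S, B5=E, B6=T, B6=F, B7=S, B7=E, B8=T, B8=F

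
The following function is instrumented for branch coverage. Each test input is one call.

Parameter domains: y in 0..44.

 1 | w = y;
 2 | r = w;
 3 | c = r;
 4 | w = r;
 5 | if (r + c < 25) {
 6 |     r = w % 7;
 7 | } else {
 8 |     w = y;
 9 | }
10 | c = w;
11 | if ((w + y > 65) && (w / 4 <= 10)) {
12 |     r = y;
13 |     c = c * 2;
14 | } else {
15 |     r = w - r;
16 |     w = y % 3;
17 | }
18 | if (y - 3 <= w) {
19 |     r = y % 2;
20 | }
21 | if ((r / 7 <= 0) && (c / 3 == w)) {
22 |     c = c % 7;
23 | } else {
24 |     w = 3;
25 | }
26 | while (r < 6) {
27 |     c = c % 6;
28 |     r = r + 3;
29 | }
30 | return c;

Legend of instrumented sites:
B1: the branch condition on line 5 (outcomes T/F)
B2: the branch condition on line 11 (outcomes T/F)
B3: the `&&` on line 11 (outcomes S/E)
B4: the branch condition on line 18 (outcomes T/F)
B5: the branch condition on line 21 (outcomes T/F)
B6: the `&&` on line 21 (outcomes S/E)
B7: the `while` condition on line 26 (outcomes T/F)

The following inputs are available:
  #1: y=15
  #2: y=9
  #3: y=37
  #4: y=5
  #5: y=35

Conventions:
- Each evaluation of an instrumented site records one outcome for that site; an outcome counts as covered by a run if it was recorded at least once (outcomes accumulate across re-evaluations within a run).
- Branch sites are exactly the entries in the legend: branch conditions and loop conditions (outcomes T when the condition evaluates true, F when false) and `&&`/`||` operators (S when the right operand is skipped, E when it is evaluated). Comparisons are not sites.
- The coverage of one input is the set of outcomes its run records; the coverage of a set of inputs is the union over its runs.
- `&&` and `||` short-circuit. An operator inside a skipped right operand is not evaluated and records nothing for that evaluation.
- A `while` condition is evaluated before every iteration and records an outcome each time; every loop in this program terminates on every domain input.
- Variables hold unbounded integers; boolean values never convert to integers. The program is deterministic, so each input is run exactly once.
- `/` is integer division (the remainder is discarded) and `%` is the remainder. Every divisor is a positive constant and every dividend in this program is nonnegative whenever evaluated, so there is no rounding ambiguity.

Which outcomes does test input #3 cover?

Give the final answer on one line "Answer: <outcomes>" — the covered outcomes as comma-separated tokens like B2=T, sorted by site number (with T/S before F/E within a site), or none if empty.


Running input #3 (y=37), event by event:
  B1->F, B3->E, B2->T, B4->T, B6->E, B5->F, B7->T, B7->T, B7->F
collecting distinct outcomes: B1=F, B2=T, B3=E, B4=T, B5=F, B6=E, B7=T, B7=F
Answer: B1=F, B2=T, B3=E, B4=T, B5=F, B6=E, B7=T, B7=F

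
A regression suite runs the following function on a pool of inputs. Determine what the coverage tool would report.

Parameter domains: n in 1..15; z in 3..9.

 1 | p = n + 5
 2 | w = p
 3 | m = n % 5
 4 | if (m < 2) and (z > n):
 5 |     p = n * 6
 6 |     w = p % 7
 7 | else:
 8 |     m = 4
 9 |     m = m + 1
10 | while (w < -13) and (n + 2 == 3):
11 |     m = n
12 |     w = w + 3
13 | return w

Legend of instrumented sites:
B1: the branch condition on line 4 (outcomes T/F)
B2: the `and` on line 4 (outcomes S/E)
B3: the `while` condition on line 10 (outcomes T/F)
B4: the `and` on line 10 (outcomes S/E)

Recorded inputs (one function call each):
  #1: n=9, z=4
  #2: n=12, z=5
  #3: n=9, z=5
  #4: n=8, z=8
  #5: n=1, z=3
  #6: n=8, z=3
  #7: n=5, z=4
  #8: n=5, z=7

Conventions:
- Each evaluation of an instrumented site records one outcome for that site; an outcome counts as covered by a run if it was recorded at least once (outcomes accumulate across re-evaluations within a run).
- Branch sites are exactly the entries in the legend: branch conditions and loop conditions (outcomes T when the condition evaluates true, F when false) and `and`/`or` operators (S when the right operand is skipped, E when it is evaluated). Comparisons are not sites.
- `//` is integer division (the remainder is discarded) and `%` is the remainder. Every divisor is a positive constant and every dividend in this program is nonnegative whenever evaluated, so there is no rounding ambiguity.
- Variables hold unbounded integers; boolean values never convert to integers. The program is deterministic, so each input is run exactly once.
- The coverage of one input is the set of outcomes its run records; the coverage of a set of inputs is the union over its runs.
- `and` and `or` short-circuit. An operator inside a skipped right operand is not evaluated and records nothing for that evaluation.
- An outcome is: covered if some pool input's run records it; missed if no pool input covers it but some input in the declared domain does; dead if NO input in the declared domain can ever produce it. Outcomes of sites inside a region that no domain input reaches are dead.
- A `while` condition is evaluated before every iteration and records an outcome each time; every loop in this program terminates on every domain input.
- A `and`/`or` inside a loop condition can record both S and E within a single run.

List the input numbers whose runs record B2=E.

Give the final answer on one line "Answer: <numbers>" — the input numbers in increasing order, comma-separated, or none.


input #1 (n=9, z=4): does not record B2=E
input #2 (n=12, z=5): does not record B2=E
input #3 (n=9, z=5): does not record B2=E
input #4 (n=8, z=8): does not record B2=E
input #5 (n=1, z=3): records B2=E
input #6 (n=8, z=3): does not record B2=E
input #7 (n=5, z=4): records B2=E
input #8 (n=5, z=7): records B2=E
Answer: 5, 7, 8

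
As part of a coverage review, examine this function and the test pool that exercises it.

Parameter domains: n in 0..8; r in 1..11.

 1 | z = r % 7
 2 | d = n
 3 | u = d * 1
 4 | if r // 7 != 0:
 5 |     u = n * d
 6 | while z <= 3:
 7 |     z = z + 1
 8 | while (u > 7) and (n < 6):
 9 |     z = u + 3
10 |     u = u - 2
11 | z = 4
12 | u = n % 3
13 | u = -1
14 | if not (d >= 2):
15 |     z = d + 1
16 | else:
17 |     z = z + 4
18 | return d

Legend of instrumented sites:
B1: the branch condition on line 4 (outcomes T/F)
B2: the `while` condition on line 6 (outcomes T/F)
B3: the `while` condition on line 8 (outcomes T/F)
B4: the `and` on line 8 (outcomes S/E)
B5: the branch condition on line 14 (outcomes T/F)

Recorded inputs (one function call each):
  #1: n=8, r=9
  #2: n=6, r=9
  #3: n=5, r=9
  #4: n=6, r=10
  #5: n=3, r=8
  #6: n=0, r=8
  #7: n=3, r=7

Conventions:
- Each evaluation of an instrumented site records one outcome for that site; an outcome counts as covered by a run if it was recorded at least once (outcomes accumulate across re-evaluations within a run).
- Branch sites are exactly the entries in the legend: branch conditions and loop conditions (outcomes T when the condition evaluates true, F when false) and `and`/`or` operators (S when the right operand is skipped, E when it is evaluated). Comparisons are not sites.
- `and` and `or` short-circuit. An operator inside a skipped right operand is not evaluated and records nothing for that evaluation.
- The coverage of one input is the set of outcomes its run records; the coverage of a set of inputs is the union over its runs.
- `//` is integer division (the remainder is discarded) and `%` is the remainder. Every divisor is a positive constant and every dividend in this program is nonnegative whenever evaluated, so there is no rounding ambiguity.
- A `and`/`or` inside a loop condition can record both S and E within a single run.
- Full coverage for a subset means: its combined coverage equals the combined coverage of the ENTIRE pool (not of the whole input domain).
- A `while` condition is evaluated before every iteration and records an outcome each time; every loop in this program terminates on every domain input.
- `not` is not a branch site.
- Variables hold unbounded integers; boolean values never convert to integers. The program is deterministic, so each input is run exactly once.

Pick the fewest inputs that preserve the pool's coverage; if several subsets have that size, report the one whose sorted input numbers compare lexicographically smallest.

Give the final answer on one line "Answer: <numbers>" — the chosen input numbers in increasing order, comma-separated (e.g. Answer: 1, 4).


test 1 (n=8, r=9) fires B1->T, B2->T, B2->T, B2->F, B4->E, B3->F, B5->F; hits B1=T, B2=T, B2=F, B3=F, B4=E, B5=F
test 2 (n=6, r=9) fires B1->T, B2->T, B2->T, B2->F, B4->E, B3->F, B5->F; hits B1=T, B2=T, B2=F, B3=F, B4=E, B5=F
test 3 (n=5, r=9) fires B1->T, B2->T, B2->T, B2->F, B4->E, B3->T, B4->E, B3->T, B4->E, B3->T, B4->E, B3->T, B4->E, B3->T, ...; hits B1=T, B2=T, B2=F, B3=T, B3=F, B4=S, B4=E, B5=F
test 4 (n=6, r=10) fires B1->T, B2->T, B2->F, B4->E, B3->F, B5->F; hits B1=T, B2=T, B2=F, B3=F, B4=E, B5=F
test 5 (n=3, r=8) fires B1->T, B2->T, B2->T, B2->T, B2->F, B4->E, B3->T, B4->S, B3->F, B5->F; hits B1=T, B2=T, B2=F, B3=T, B3=F, B4=S, B4=E, B5=F
test 6 (n=0, r=8) fires B1->T, B2->T, B2->T, B2->T, B2->F, B4->S, B3->F, B5->T; hits B1=T, B2=T, B2=F, B3=F, B4=S, B5=T
test 7 (n=3, r=7) fires B1->T, B2->T, B2->T, B2->T, B2->T, B2->F, B4->E, B3->T, B4->S, B3->F, B5->F; hits B1=T, B2=T, B2=F, B3=T, B3=F, B4=S, B4=E, B5=F
the full pool covers 9 outcomes: B1=T, B2=T, B2=F, B3=T, B3=F, B4=S, B4=E, B5=T, B5=F
checked all size-1 subsets: none covers 9 outcomes (max 8/9)
at size 2, {3, 6} reaches all 9 outcomes; every lexicographically earlier size-2 subset fails
Answer: 3, 6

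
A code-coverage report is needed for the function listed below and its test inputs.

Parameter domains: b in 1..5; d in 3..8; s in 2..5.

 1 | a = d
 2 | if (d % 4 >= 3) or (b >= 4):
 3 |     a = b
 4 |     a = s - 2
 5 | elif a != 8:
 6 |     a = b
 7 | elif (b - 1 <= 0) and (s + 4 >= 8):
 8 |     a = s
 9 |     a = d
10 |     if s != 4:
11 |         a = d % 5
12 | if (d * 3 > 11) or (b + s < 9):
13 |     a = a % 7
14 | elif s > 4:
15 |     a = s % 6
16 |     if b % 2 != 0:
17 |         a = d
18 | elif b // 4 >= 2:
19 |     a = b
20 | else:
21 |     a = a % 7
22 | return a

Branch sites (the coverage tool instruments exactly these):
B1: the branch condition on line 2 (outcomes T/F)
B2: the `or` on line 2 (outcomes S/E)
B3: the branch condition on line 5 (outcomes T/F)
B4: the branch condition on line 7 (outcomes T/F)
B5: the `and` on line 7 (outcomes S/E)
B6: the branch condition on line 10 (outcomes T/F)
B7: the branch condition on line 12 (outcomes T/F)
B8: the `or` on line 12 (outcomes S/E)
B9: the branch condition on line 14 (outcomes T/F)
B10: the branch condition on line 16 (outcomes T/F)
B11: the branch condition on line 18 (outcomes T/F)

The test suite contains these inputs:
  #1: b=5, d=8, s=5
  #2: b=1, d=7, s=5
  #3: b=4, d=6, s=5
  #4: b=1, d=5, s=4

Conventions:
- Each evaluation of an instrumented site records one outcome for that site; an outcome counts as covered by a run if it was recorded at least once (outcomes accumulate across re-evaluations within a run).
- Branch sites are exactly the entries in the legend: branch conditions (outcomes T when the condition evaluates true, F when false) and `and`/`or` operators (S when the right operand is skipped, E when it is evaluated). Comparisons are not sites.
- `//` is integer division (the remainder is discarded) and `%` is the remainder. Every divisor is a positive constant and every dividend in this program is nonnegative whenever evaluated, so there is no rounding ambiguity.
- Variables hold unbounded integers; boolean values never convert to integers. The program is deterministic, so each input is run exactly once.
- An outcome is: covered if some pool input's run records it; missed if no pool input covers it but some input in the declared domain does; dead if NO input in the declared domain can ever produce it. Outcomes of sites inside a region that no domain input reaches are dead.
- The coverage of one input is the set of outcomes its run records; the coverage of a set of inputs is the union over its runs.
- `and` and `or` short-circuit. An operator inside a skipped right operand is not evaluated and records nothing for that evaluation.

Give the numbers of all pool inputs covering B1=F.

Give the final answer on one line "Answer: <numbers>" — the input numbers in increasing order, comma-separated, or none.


input #1 (b=5, d=8, s=5): never hits B1=F
input #2 (b=1, d=7, s=5): never hits B1=F
input #3 (b=4, d=6, s=5): never hits B1=F
input #4 (b=1, d=5, s=4): hits B1=F
Answer: 4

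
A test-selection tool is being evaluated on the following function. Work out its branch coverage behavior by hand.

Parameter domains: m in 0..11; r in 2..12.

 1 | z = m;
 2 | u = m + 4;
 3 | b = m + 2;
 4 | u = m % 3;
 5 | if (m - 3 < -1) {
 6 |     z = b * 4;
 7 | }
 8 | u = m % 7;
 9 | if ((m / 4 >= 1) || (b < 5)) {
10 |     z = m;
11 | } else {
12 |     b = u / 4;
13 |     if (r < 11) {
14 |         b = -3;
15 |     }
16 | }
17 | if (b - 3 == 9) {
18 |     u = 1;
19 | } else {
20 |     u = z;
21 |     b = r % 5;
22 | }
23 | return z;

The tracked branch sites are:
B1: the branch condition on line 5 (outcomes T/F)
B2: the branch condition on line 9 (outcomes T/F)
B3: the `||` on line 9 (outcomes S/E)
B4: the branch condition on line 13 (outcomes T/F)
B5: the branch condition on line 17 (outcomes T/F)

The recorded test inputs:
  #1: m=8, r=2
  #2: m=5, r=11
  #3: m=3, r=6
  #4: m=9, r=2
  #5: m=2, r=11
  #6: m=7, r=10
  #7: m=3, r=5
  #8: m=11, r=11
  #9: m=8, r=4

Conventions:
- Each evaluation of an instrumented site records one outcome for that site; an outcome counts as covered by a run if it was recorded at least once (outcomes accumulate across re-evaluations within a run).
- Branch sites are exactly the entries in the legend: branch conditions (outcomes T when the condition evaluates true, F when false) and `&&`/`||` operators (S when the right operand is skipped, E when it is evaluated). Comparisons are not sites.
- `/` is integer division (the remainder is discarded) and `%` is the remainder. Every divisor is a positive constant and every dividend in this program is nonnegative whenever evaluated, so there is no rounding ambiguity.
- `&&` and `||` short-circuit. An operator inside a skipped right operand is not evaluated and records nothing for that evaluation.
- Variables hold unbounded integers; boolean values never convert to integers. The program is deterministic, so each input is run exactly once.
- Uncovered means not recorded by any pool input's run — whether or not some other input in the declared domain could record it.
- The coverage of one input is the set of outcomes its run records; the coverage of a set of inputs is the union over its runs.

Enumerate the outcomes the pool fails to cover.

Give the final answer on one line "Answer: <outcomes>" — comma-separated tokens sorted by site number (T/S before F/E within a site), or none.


input #1, m=8, r=2: events B1->F, B3->S, B2->T, B5->F; outcomes B1=F, B2=T, B3=S, B5=F
input #2, m=5, r=11: events B1->F, B3->S, B2->T, B5->F; outcomes B1=F, B2=T, B3=S, B5=F
input #3, m=3, r=6: events B1->F, B3->E, B2->F, B4->T, B5->F; outcomes B1=F, B2=F, B3=E, B4=T, B5=F
input #4, m=9, r=2: events B1->F, B3->S, B2->T, B5->F; outcomes B1=F, B2=T, B3=S, B5=F
input #5, m=2, r=11: events B1->F, B3->E, B2->T, B5->F; outcomes B1=F, B2=T, B3=E, B5=F
input #6, m=7, r=10: events B1->F, B3->S, B2->T, B5->F; outcomes B1=F, B2=T, B3=S, B5=F
input #7, m=3, r=5: events B1->F, B3->E, B2->F, B4->T, B5->F; outcomes B1=F, B2=F, B3=E, B4=T, B5=F
input #8, m=11, r=11: events B1->F, B3->S, B2->T, B5->F; outcomes B1=F, B2=T, B3=S, B5=F
input #9, m=8, r=4: events B1->F, B3->S, B2->T, B5->F; outcomes B1=F, B2=T, B3=S, B5=F
union over the pool: B1=F, B2=T, B2=F, B3=S, B3=E, B4=T, B5=F
uncovered (3 of 10): B1=T, B4=F, B5=T
Answer: B1=T, B4=F, B5=T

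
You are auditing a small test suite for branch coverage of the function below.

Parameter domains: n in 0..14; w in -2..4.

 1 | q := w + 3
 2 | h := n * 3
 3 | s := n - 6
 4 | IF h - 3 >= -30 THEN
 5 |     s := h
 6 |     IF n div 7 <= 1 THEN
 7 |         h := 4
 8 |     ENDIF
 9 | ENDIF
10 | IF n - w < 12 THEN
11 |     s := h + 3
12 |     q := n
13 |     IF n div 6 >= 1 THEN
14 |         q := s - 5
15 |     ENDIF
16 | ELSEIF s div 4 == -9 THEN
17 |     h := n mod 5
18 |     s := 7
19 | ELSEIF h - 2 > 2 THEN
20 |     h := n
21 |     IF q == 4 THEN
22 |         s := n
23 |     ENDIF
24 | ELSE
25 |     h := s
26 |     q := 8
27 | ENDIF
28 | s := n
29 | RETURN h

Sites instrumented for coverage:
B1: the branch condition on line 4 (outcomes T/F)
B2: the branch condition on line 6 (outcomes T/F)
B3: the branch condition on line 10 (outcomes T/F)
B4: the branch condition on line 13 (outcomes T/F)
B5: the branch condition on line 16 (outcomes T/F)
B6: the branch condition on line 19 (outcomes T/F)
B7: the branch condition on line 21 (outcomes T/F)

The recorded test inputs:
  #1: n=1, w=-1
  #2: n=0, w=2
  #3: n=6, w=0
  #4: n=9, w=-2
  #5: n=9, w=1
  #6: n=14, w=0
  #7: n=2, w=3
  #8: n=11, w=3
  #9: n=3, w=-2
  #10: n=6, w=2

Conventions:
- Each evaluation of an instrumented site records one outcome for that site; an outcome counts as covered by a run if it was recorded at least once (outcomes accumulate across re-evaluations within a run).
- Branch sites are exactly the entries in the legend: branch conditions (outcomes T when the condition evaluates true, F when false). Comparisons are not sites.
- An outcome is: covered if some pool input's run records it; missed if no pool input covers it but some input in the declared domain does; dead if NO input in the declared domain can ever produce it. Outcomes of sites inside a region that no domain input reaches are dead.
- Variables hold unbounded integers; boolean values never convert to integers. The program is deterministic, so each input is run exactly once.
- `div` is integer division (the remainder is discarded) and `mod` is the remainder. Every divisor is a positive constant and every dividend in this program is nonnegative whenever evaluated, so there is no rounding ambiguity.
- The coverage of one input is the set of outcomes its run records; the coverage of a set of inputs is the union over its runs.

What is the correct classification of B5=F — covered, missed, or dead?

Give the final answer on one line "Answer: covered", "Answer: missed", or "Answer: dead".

B5=F is recorded by pool input(s) 6 -> covered

Answer: covered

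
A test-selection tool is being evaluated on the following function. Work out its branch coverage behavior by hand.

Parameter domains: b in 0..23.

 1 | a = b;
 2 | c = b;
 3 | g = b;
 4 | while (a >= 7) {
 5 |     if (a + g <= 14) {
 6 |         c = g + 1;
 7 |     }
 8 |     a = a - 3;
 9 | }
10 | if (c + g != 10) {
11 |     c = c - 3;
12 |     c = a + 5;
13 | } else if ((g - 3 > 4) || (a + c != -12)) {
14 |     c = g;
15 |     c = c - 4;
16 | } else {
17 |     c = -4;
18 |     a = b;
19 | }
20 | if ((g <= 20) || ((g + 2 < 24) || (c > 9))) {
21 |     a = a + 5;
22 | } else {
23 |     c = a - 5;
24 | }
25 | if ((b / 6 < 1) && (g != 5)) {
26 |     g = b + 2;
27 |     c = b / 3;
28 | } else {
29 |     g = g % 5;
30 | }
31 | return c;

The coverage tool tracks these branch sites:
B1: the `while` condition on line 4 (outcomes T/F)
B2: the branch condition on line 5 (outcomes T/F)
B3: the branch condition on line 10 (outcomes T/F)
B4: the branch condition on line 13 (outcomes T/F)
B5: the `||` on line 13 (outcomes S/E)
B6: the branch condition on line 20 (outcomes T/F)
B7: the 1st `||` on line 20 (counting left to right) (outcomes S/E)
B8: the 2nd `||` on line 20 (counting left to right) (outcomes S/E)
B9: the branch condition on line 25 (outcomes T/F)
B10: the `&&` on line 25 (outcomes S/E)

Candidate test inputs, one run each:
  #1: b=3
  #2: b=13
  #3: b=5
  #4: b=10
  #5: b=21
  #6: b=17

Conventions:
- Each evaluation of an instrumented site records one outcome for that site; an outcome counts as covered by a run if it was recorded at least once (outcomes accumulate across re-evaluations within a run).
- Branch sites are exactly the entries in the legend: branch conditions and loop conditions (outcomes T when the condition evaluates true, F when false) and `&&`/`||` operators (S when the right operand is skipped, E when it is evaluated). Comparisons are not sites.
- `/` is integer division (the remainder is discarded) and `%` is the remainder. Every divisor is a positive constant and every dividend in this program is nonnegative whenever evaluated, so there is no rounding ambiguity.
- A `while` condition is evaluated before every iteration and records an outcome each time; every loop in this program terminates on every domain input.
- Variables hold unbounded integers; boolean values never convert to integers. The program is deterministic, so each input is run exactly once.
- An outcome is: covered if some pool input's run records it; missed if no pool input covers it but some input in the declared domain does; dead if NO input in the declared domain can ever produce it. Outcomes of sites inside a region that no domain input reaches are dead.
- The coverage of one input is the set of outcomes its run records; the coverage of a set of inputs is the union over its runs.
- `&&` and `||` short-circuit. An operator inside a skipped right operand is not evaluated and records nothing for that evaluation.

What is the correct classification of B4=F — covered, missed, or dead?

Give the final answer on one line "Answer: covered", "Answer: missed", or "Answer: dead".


no pool input records B4=F
checking all 24 inputs in the declared domain: B4=F is never recorded -> dead
Answer: dead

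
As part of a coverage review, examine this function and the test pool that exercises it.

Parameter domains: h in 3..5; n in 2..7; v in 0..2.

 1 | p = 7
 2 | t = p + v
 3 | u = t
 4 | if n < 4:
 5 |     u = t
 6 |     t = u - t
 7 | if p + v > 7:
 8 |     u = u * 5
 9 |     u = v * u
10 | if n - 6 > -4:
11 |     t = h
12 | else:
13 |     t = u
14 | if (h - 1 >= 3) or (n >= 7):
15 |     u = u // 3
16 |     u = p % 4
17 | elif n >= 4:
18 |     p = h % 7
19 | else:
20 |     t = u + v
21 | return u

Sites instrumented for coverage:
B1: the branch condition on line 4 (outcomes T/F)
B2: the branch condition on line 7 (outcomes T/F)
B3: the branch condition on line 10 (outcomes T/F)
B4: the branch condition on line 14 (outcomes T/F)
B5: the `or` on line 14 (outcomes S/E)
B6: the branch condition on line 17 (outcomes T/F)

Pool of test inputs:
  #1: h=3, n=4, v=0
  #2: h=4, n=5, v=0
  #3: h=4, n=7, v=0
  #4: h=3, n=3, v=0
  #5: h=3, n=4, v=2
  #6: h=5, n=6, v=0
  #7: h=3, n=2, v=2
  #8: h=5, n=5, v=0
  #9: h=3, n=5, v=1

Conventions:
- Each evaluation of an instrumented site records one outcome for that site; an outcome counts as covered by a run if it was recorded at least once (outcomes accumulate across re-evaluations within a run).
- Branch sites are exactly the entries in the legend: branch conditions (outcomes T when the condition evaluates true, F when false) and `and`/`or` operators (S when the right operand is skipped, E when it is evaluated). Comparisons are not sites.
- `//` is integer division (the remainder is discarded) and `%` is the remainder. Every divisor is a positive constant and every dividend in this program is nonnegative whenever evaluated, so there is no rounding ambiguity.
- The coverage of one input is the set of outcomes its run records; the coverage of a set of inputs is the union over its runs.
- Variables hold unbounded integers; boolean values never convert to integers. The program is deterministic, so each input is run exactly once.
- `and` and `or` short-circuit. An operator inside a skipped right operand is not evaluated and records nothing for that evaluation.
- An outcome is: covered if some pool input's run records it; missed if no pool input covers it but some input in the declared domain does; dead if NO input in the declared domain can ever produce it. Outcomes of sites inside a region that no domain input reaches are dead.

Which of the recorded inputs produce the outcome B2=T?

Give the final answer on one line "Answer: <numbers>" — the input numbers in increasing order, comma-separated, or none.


input #1 (h=3, n=4, v=0): does not produce B2=T
input #2 (h=4, n=5, v=0): does not produce B2=T
input #3 (h=4, n=7, v=0): does not produce B2=T
input #4 (h=3, n=3, v=0): does not produce B2=T
input #5 (h=3, n=4, v=2): produces B2=T
input #6 (h=5, n=6, v=0): does not produce B2=T
input #7 (h=3, n=2, v=2): produces B2=T
input #8 (h=5, n=5, v=0): does not produce B2=T
input #9 (h=3, n=5, v=1): produces B2=T
Answer: 5, 7, 9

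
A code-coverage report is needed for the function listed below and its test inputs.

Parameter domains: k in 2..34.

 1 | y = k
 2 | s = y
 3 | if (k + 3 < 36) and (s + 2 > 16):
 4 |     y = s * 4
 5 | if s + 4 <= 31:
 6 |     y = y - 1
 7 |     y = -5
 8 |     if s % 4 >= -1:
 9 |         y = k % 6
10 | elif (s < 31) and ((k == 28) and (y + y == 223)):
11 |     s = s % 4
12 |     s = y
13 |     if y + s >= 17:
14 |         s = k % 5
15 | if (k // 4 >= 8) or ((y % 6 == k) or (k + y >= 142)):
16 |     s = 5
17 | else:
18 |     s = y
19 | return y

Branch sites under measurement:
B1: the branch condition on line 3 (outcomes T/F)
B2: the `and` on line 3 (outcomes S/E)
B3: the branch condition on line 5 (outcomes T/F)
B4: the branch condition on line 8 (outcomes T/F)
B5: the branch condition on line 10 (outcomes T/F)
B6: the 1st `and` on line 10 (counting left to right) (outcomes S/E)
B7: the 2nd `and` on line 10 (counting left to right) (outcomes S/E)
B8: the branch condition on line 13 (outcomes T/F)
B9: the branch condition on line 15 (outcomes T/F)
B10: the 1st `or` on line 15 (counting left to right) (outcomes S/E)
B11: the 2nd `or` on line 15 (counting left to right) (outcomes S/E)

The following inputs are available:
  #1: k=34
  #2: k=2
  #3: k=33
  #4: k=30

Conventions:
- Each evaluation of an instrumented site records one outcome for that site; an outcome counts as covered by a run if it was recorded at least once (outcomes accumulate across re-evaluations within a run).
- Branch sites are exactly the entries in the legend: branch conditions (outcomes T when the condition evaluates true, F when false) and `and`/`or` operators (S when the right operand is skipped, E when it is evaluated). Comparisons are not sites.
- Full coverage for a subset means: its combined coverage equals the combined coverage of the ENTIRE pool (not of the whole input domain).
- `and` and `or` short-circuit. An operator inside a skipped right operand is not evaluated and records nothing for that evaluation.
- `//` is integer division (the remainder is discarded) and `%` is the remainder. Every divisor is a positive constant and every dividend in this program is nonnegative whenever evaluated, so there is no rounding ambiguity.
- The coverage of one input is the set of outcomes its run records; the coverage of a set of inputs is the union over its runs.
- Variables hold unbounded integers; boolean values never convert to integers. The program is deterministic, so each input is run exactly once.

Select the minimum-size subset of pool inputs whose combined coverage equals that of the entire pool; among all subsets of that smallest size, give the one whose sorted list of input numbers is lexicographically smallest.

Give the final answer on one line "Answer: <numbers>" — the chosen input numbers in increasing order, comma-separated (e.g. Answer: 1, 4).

#1 (k=34) -> B2->S, B1->F, B3->F, B6->S, B5->F, B10->S, B9->T; covered: B1=F, B2=S, B3=F, B5=F, B6=S, B9=T, B10=S
#2 (k=2) -> B2->E, B1->F, B3->T, B4->T, B10->E, B11->S, B9->T; covered: B1=F, B2=E, B3=T, B4=T, B9=T, B10=E, B11=S
#3 (k=33) -> B2->S, B1->F, B3->F, B6->S, B5->F, B10->S, B9->T; covered: B1=F, B2=S, B3=F, B5=F, B6=S, B9=T, B10=S
#4 (k=30) -> B2->E, B1->T, B3->F, B6->E, B7->S, B5->F, B10->E, B11->E, B9->T; covered: B1=T, B2=E, B3=F, B5=F, B6=E, B7=S, B9=T, B10=E, B11=E
union over all inputs: B1=T, B1=F, B2=S, B2=E, B3=T, B3=F, B4=T, B5=F, B6=S, B6=E, B7=S, B9=T, B10=S, B10=E, B11=S, B11=E (16 outcomes)
every size-1 subset falls short of the 16 outcomes (best: 9/16)
every size-2 subset falls short of the 16 outcomes (best: 13/16)
size 3: inputs {1, 2, 4} cover all 16 outcomes, and no lexicographically smaller subset of this size does

Answer: 1, 2, 4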